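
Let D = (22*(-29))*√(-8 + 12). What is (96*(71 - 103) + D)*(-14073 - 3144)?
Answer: 74859516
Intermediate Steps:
D = -1276 (D = -638*√4 = -638*2 = -1276)
(96*(71 - 103) + D)*(-14073 - 3144) = (96*(71 - 103) - 1276)*(-14073 - 3144) = (96*(-32) - 1276)*(-17217) = (-3072 - 1276)*(-17217) = -4348*(-17217) = 74859516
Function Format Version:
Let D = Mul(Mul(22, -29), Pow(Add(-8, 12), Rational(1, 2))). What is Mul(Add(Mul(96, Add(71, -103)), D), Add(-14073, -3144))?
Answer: 74859516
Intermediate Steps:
D = -1276 (D = Mul(-638, Pow(4, Rational(1, 2))) = Mul(-638, 2) = -1276)
Mul(Add(Mul(96, Add(71, -103)), D), Add(-14073, -3144)) = Mul(Add(Mul(96, Add(71, -103)), -1276), Add(-14073, -3144)) = Mul(Add(Mul(96, -32), -1276), -17217) = Mul(Add(-3072, -1276), -17217) = Mul(-4348, -17217) = 74859516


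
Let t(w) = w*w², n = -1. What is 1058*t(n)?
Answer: -1058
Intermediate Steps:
t(w) = w³
1058*t(n) = 1058*(-1)³ = 1058*(-1) = -1058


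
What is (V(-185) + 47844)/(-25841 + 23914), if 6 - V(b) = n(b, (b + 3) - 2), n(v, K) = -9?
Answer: -47859/1927 ≈ -24.836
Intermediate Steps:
V(b) = 15 (V(b) = 6 - 1*(-9) = 6 + 9 = 15)
(V(-185) + 47844)/(-25841 + 23914) = (15 + 47844)/(-25841 + 23914) = 47859/(-1927) = 47859*(-1/1927) = -47859/1927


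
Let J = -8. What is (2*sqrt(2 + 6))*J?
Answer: -32*sqrt(2) ≈ -45.255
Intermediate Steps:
(2*sqrt(2 + 6))*J = (2*sqrt(2 + 6))*(-8) = (2*sqrt(8))*(-8) = (2*(2*sqrt(2)))*(-8) = (4*sqrt(2))*(-8) = -32*sqrt(2)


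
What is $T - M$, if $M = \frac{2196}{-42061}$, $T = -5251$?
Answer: $- \frac{220860115}{42061} \approx -5250.9$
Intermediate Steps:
$M = - \frac{2196}{42061}$ ($M = 2196 \left(- \frac{1}{42061}\right) = - \frac{2196}{42061} \approx -0.05221$)
$T - M = -5251 - - \frac{2196}{42061} = -5251 + \frac{2196}{42061} = - \frac{220860115}{42061}$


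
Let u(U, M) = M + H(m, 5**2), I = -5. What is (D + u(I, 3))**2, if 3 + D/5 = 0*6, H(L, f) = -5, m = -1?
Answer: 289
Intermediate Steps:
D = -15 (D = -15 + 5*(0*6) = -15 + 5*0 = -15 + 0 = -15)
u(U, M) = -5 + M (u(U, M) = M - 5 = -5 + M)
(D + u(I, 3))**2 = (-15 + (-5 + 3))**2 = (-15 - 2)**2 = (-17)**2 = 289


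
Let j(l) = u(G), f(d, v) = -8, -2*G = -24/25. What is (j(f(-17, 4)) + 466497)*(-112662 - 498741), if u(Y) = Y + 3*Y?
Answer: -7130470979619/25 ≈ -2.8522e+11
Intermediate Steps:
G = 12/25 (G = -(-12)/25 = -½*(-24/25) = 12/25 ≈ 0.48000)
u(Y) = 4*Y
j(l) = 48/25 (j(l) = 4*(12/25) = 48/25)
(j(f(-17, 4)) + 466497)*(-112662 - 498741) = (48/25 + 466497)*(-112662 - 498741) = (11662473/25)*(-611403) = -7130470979619/25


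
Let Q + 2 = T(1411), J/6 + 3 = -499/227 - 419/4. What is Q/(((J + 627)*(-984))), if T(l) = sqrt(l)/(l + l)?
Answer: -227/3650886 + 227*sqrt(1411)/20605600584 ≈ -6.1763e-5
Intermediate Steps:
J = -299499/454 (J = -18 + 6*(-499/227 - 419/4) = -18 + 6*(-97109/908) = -18 - 291327/454 = -299499/454 ≈ -659.69)
T(l) = 1/(2*sqrt(l)) (T(l) = sqrt(l)/((2*l)) = (1/(2*l))*sqrt(l) = 1/(2*sqrt(l)))
Q = -2 + sqrt(1411)/2822 (Q = -2 + 1/(2*sqrt(1411)) = -2 + (sqrt(1411)/1411)/2 = -2 + sqrt(1411)/2822 ≈ -1.9867)
Q/(((J + 627)*(-984))) = (-2 + sqrt(1411)/2822)/(((-299499/454 + 627)*(-984))) = (-2 + sqrt(1411)/2822)/((-14841/454*(-984))) = (-2 + sqrt(1411)/2822)/(7301772/227) = (-2 + sqrt(1411)/2822)*(227/7301772) = -227/3650886 + 227*sqrt(1411)/20605600584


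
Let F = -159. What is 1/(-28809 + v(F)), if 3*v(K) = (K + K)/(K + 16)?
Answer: -143/4119581 ≈ -3.4712e-5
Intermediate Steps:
v(K) = 2*K/(3*(16 + K)) (v(K) = ((K + K)/(K + 16))/3 = ((2*K)/(16 + K))/3 = (2*K/(16 + K))/3 = 2*K/(3*(16 + K)))
1/(-28809 + v(F)) = 1/(-28809 + (⅔)*(-159)/(16 - 159)) = 1/(-28809 + (⅔)*(-159)/(-143)) = 1/(-28809 + (⅔)*(-159)*(-1/143)) = 1/(-28809 + 106/143) = 1/(-4119581/143) = -143/4119581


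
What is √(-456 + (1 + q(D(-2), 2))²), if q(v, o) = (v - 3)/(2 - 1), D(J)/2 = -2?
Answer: 2*I*√105 ≈ 20.494*I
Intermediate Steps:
D(J) = -4 (D(J) = 2*(-2) = -4)
q(v, o) = -3 + v (q(v, o) = (-3 + v)/1 = (-3 + v)*1 = -3 + v)
√(-456 + (1 + q(D(-2), 2))²) = √(-456 + (1 + (-3 - 4))²) = √(-456 + (1 - 7)²) = √(-456 + (-6)²) = √(-456 + 36) = √(-420) = 2*I*√105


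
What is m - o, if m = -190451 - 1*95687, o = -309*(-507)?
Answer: -442801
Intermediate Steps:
o = 156663
m = -286138 (m = -190451 - 95687 = -286138)
m - o = -286138 - 1*156663 = -286138 - 156663 = -442801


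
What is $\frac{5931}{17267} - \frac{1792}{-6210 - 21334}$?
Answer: $\frac{24288241}{59450281} \approx 0.40855$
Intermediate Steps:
$\frac{5931}{17267} - \frac{1792}{-6210 - 21334} = 5931 \cdot \frac{1}{17267} - \frac{1792}{-6210 - 21334} = \frac{5931}{17267} - \frac{1792}{-27544} = \frac{5931}{17267} - - \frac{224}{3443} = \frac{5931}{17267} + \frac{224}{3443} = \frac{24288241}{59450281}$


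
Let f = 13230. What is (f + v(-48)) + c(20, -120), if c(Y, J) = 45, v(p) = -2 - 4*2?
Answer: 13265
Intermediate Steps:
v(p) = -10 (v(p) = -2 - 8 = -10)
(f + v(-48)) + c(20, -120) = (13230 - 10) + 45 = 13220 + 45 = 13265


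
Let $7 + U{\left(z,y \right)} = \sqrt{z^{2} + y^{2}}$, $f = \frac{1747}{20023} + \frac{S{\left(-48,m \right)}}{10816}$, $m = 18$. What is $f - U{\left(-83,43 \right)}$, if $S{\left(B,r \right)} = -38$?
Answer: $\frac{767058027}{108284384} - \sqrt{8738} \approx -86.394$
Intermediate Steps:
$f = \frac{9067339}{108284384}$ ($f = \frac{1747}{20023} - \frac{38}{10816} = 1747 \cdot \frac{1}{20023} - \frac{19}{5408} = \frac{1747}{20023} - \frac{19}{5408} = \frac{9067339}{108284384} \approx 0.083736$)
$U{\left(z,y \right)} = -7 + \sqrt{y^{2} + z^{2}}$ ($U{\left(z,y \right)} = -7 + \sqrt{z^{2} + y^{2}} = -7 + \sqrt{y^{2} + z^{2}}$)
$f - U{\left(-83,43 \right)} = \frac{9067339}{108284384} - \left(-7 + \sqrt{43^{2} + \left(-83\right)^{2}}\right) = \frac{9067339}{108284384} - \left(-7 + \sqrt{1849 + 6889}\right) = \frac{9067339}{108284384} - \left(-7 + \sqrt{8738}\right) = \frac{9067339}{108284384} + \left(7 - \sqrt{8738}\right) = \frac{767058027}{108284384} - \sqrt{8738}$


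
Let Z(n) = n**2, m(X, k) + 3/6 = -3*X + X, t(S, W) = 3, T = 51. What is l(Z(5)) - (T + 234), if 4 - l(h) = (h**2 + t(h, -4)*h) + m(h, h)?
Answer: -1861/2 ≈ -930.50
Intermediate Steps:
m(X, k) = -1/2 - 2*X (m(X, k) = -1/2 + (-3*X + X) = -1/2 - 2*X)
l(h) = 9/2 - h - h**2 (l(h) = 4 - ((h**2 + 3*h) + (-1/2 - 2*h)) = 4 - (-1/2 + h + h**2) = 4 + (1/2 - h - h**2) = 9/2 - h - h**2)
l(Z(5)) - (T + 234) = (9/2 - 1*5**2 - (5**2)**2) - (51 + 234) = (9/2 - 1*25 - 1*25**2) - 1*285 = (9/2 - 25 - 1*625) - 285 = (9/2 - 25 - 625) - 285 = -1291/2 - 285 = -1861/2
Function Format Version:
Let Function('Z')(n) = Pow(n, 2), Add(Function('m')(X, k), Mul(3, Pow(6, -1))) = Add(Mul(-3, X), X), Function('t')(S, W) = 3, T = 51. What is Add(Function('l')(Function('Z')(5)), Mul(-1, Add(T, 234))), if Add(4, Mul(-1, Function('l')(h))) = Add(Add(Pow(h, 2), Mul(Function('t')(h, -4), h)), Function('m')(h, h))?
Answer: Rational(-1861, 2) ≈ -930.50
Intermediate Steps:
Function('m')(X, k) = Add(Rational(-1, 2), Mul(-2, X)) (Function('m')(X, k) = Add(Rational(-1, 2), Add(Mul(-3, X), X)) = Add(Rational(-1, 2), Mul(-2, X)))
Function('l')(h) = Add(Rational(9, 2), Mul(-1, h), Mul(-1, Pow(h, 2))) (Function('l')(h) = Add(4, Mul(-1, Add(Add(Pow(h, 2), Mul(3, h)), Add(Rational(-1, 2), Mul(-2, h))))) = Add(4, Mul(-1, Add(Rational(-1, 2), h, Pow(h, 2)))) = Add(4, Add(Rational(1, 2), Mul(-1, h), Mul(-1, Pow(h, 2)))) = Add(Rational(9, 2), Mul(-1, h), Mul(-1, Pow(h, 2))))
Add(Function('l')(Function('Z')(5)), Mul(-1, Add(T, 234))) = Add(Add(Rational(9, 2), Mul(-1, Pow(5, 2)), Mul(-1, Pow(Pow(5, 2), 2))), Mul(-1, Add(51, 234))) = Add(Add(Rational(9, 2), Mul(-1, 25), Mul(-1, Pow(25, 2))), Mul(-1, 285)) = Add(Add(Rational(9, 2), -25, Mul(-1, 625)), -285) = Add(Add(Rational(9, 2), -25, -625), -285) = Add(Rational(-1291, 2), -285) = Rational(-1861, 2)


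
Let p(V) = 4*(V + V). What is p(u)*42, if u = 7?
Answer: 2352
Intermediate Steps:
p(V) = 8*V (p(V) = 4*(2*V) = 8*V)
p(u)*42 = (8*7)*42 = 56*42 = 2352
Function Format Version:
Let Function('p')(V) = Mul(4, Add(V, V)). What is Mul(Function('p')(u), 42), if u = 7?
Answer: 2352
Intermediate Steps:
Function('p')(V) = Mul(8, V) (Function('p')(V) = Mul(4, Mul(2, V)) = Mul(8, V))
Mul(Function('p')(u), 42) = Mul(Mul(8, 7), 42) = Mul(56, 42) = 2352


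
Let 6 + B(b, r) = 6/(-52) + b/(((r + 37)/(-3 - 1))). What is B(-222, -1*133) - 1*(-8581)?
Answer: 445413/52 ≈ 8565.6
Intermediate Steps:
B(b, r) = -159/26 + b/(-37/4 - r/4) (B(b, r) = -6 + (6/(-52) + b/(((r + 37)/(-3 - 1)))) = -6 + (6*(-1/52) + b/(((37 + r)/(-4)))) = -6 + (-3/26 + b/(((37 + r)*(-¼)))) = -6 + (-3/26 + b/(-37/4 - r/4)) = -159/26 + b/(-37/4 - r/4))
B(-222, -1*133) - 1*(-8581) = (-5883 - (-159)*133 - 104*(-222))/(26*(37 - 1*133)) - 1*(-8581) = (-5883 - 159*(-133) + 23088)/(26*(37 - 133)) + 8581 = (1/26)*(-5883 + 21147 + 23088)/(-96) + 8581 = (1/26)*(-1/96)*38352 + 8581 = -799/52 + 8581 = 445413/52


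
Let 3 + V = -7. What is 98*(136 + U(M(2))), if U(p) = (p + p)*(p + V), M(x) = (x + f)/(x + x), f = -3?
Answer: 55321/4 ≈ 13830.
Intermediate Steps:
M(x) = (-3 + x)/(2*x) (M(x) = (x - 3)/(x + x) = (-3 + x)/((2*x)) = (-3 + x)*(1/(2*x)) = (-3 + x)/(2*x))
V = -10 (V = -3 - 7 = -10)
U(p) = 2*p*(-10 + p) (U(p) = (p + p)*(p - 10) = (2*p)*(-10 + p) = 2*p*(-10 + p))
98*(136 + U(M(2))) = 98*(136 + 2*((1/2)*(-3 + 2)/2)*(-10 + (1/2)*(-3 + 2)/2)) = 98*(136 + 2*((1/2)*(1/2)*(-1))*(-10 + (1/2)*(1/2)*(-1))) = 98*(136 + 2*(-1/4)*(-10 - 1/4)) = 98*(136 + 2*(-1/4)*(-41/4)) = 98*(136 + 41/8) = 98*(1129/8) = 55321/4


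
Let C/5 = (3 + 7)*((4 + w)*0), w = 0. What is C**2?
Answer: 0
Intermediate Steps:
C = 0 (C = 5*((3 + 7)*((4 + 0)*0)) = 5*(10*(4*0)) = 5*(10*0) = 5*0 = 0)
C**2 = 0**2 = 0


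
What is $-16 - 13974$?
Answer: $-13990$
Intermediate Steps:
$-16 - 13974 = -13990$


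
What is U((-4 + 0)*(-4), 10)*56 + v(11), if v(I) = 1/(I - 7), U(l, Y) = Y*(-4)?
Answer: -8959/4 ≈ -2239.8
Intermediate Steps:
U(l, Y) = -4*Y
v(I) = 1/(-7 + I)
U((-4 + 0)*(-4), 10)*56 + v(11) = -4*10*56 + 1/(-7 + 11) = -40*56 + 1/4 = -2240 + ¼ = -8959/4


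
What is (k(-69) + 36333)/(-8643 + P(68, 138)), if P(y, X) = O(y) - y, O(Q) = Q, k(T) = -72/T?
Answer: -278561/66263 ≈ -4.2039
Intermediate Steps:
P(y, X) = 0 (P(y, X) = y - y = 0)
(k(-69) + 36333)/(-8643 + P(68, 138)) = (-72/(-69) + 36333)/(-8643 + 0) = (-72*(-1/69) + 36333)/(-8643) = (24/23 + 36333)*(-1/8643) = (835683/23)*(-1/8643) = -278561/66263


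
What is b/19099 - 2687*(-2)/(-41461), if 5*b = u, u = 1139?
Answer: -465966051/3959318195 ≈ -0.11769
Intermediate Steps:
b = 1139/5 (b = (⅕)*1139 = 1139/5 ≈ 227.80)
b/19099 - 2687*(-2)/(-41461) = (1139/5)/19099 - 2687*(-2)/(-41461) = (1139/5)*(1/19099) + 5374*(-1/41461) = 1139/95495 - 5374/41461 = -465966051/3959318195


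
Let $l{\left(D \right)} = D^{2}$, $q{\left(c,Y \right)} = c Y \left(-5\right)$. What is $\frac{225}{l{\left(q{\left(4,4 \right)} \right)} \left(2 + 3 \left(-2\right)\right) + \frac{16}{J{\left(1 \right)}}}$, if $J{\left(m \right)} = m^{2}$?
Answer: $- \frac{75}{8528} \approx -0.0087946$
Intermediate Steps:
$q{\left(c,Y \right)} = - 5 Y c$ ($q{\left(c,Y \right)} = Y c \left(-5\right) = - 5 Y c$)
$\frac{225}{l{\left(q{\left(4,4 \right)} \right)} \left(2 + 3 \left(-2\right)\right) + \frac{16}{J{\left(1 \right)}}} = \frac{225}{\left(\left(-5\right) 4 \cdot 4\right)^{2} \left(2 + 3 \left(-2\right)\right) + \frac{16}{1^{2}}} = \frac{225}{\left(-80\right)^{2} \left(2 - 6\right) + \frac{16}{1}} = \frac{225}{6400 \left(-4\right) + 16 \cdot 1} = \frac{225}{-25600 + 16} = \frac{225}{-25584} = 225 \left(- \frac{1}{25584}\right) = - \frac{75}{8528}$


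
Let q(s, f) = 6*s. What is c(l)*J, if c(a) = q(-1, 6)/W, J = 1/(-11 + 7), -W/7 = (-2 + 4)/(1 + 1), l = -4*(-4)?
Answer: -3/14 ≈ -0.21429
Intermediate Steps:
l = 16
W = -7 (W = -7*(-2 + 4)/(1 + 1) = -14/2 = -7*1 = -7)
J = -¼ (J = 1/(-4) = -¼ ≈ -0.25000)
c(a) = 6/7 (c(a) = (6*(-1))/(-7) = -6*(-⅐) = 6/7)
c(l)*J = (6/7)*(-¼) = -3/14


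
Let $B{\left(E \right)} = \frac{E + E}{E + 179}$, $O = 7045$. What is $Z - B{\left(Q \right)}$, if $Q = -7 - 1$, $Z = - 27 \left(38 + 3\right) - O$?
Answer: $- \frac{1393976}{171} \approx -8151.9$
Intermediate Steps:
$Z = -8152$ ($Z = - 27 \left(38 + 3\right) - 7045 = \left(-27\right) 41 - 7045 = -1107 - 7045 = -8152$)
$Q = -8$ ($Q = -7 - 1 = -8$)
$B{\left(E \right)} = \frac{2 E}{179 + E}$
$Z - B{\left(Q \right)} = -8152 - 2 \left(-8\right) \frac{1}{179 - 8} = -8152 - 2 \left(-8\right) \frac{1}{171} = -8152 - - \frac{16}{171} = -8152 + \frac{16}{171} = - \frac{1393976}{171}$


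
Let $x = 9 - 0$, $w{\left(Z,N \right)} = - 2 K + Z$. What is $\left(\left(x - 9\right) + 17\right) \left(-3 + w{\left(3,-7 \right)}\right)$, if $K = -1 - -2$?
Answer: $-34$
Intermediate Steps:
$K = 1$ ($K = -1 + 2 = 1$)
$w{\left(Z,N \right)} = -2 + Z$ ($w{\left(Z,N \right)} = \left(-2\right) 1 + Z = -2 + Z$)
$x = 9$ ($x = 9 + 0 = 9$)
$\left(\left(x - 9\right) + 17\right) \left(-3 + w{\left(3,-7 \right)}\right) = \left(\left(9 - 9\right) + 17\right) \left(-3 + \left(-2 + 3\right)\right) = \left(\left(9 - 9\right) + 17\right) \left(-3 + 1\right) = \left(0 + 17\right) \left(-2\right) = 17 \left(-2\right) = -34$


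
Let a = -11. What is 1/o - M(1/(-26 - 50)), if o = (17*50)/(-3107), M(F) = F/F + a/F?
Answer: -714557/850 ≈ -840.66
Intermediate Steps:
M(F) = 1 - 11/F (M(F) = F/F - 11/F = 1 - 11/F)
o = -850/3107 (o = 850*(-1/3107) = -850/3107 ≈ -0.27358)
1/o - M(1/(-26 - 50)) = 1/(-850/3107) - (-11 + 1/(-26 - 50))/(1/(-26 - 50)) = -3107/850 - (-11 + 1/(-76))/(1/(-76)) = -3107/850 - (-11 - 1/76)/(-1/76) = -3107/850 - (-76)*(-837)/76 = -3107/850 - 1*837 = -3107/850 - 837 = -714557/850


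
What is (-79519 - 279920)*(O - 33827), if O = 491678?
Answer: -164569505589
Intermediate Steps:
(-79519 - 279920)*(O - 33827) = (-79519 - 279920)*(491678 - 33827) = -359439*457851 = -164569505589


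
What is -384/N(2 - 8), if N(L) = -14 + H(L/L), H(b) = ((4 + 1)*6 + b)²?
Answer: -384/947 ≈ -0.40549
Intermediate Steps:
H(b) = (30 + b)² (H(b) = (5*6 + b)² = (30 + b)²)
N(L) = 947 (N(L) = -14 + (30 + L/L)² = -14 + (30 + 1)² = -14 + 31² = -14 + 961 = 947)
-384/N(2 - 8) = -384/947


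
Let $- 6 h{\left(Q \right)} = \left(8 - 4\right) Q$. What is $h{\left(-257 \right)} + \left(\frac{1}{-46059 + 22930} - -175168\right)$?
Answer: $\frac{12166270319}{69387} \approx 1.7534 \cdot 10^{5}$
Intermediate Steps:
$h{\left(Q \right)} = - \frac{2 Q}{3}$ ($h{\left(Q \right)} = - \frac{\left(8 - 4\right) Q}{6} = - \frac{4 Q}{6} = - \frac{2 Q}{3}$)
$h{\left(-257 \right)} + \left(\frac{1}{-46059 + 22930} - -175168\right) = \left(- \frac{2}{3}\right) \left(-257\right) + \left(\frac{1}{-46059 + 22930} - -175168\right) = \frac{514}{3} + \left(\frac{1}{-23129} + 175168\right) = \frac{514}{3} + \left(- \frac{1}{23129} + 175168\right) = \frac{514}{3} + \frac{4051460671}{23129} = \frac{12166270319}{69387}$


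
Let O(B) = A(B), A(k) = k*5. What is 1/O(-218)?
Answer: -1/1090 ≈ -0.00091743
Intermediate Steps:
A(k) = 5*k
O(B) = 5*B
1/O(-218) = 1/(5*(-218)) = 1/(-1090) = -1/1090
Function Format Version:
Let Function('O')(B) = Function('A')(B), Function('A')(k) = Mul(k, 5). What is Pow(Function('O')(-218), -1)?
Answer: Rational(-1, 1090) ≈ -0.00091743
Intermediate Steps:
Function('A')(k) = Mul(5, k)
Function('O')(B) = Mul(5, B)
Pow(Function('O')(-218), -1) = Pow(Mul(5, -218), -1) = Pow(-1090, -1) = Rational(-1, 1090)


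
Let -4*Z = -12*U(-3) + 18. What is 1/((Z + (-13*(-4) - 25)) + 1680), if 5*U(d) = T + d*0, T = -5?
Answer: 2/3399 ≈ 0.00058841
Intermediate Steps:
U(d) = -1 (U(d) = (-5 + d*0)/5 = (-5 + 0)/5 = (1/5)*(-5) = -1)
Z = -15/2 (Z = -(-12*(-1) + 18)/4 = -(12 + 18)/4 = -1/4*30 = -15/2 ≈ -7.5000)
1/((Z + (-13*(-4) - 25)) + 1680) = 1/((-15/2 + (-13*(-4) - 25)) + 1680) = 1/((-15/2 + (52 - 25)) + 1680) = 1/((-15/2 + 27) + 1680) = 1/(39/2 + 1680) = 1/(3399/2) = 2/3399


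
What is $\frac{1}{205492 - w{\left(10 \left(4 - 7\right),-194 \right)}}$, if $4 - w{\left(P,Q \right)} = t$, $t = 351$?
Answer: $\frac{1}{205839} \approx 4.8582 \cdot 10^{-6}$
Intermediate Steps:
$w{\left(P,Q \right)} = -347$ ($w{\left(P,Q \right)} = 4 - 351 = -347$)
$\frac{1}{205492 - w{\left(10 \left(4 - 7\right),-194 \right)}} = \frac{1}{205492 - -347} = \frac{1}{205492 + 347} = \frac{1}{205839}$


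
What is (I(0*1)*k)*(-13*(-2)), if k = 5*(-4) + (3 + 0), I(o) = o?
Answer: 0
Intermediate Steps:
k = -17 (k = -20 + 3 = -17)
(I(0*1)*k)*(-13*(-2)) = ((0*1)*(-17))*(-13*(-2)) = (0*(-17))*26 = 0*26 = 0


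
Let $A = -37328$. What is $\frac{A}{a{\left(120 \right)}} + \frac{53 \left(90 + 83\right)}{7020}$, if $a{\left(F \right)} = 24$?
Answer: $- \frac{10909271}{7020} \approx -1554.0$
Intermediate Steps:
$\frac{A}{a{\left(120 \right)}} + \frac{53 \left(90 + 83\right)}{7020} = - \frac{37328}{24} + \frac{53 \left(90 + 83\right)}{7020} = \left(-37328\right) \frac{1}{24} + 53 \cdot 173 \cdot \frac{1}{7020} = - \frac{4666}{3} + 9169 \cdot \frac{1}{7020} = - \frac{4666}{3} + \frac{9169}{7020} = - \frac{10909271}{7020}$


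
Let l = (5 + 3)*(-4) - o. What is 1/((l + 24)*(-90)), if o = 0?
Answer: 1/720 ≈ 0.0013889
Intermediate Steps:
l = -32 (l = (5 + 3)*(-4) - 1*0 = 8*(-4) + 0 = -32 + 0 = -32)
1/((l + 24)*(-90)) = 1/((-32 + 24)*(-90)) = 1/(-8*(-90)) = 1/720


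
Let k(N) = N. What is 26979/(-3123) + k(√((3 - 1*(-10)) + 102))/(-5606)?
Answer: -8993/1041 - √115/5606 ≈ -8.6407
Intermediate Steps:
26979/(-3123) + k(√((3 - 1*(-10)) + 102))/(-5606) = 26979/(-3123) + √((3 - 1*(-10)) + 102)/(-5606) = 26979*(-1/3123) + √((3 + 10) + 102)*(-1/5606) = -8993/1041 + √(13 + 102)*(-1/5606) = -8993/1041 + √115*(-1/5606) = -8993/1041 - √115/5606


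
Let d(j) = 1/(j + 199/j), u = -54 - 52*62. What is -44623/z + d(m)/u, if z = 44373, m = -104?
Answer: -805602816059/801091727205 ≈ -1.0056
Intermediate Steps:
u = -3278 (u = -54 - 3224 = -3278)
-44623/z + d(m)/u = -44623/44373 - 104/(199 + (-104)²)/(-3278) = -44623*1/44373 - 104/(199 + 10816)*(-1/3278) = -44623/44373 - 104/11015*(-1/3278) = -44623/44373 + 52/18053585 = -805602816059/801091727205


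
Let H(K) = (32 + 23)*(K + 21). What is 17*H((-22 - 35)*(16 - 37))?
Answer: 1138830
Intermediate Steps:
H(K) = 1155 + 55*K (H(K) = 55*(21 + K) = 1155 + 55*K)
17*H((-22 - 35)*(16 - 37)) = 17*(1155 + 55*((-22 - 35)*(16 - 37))) = 17*(1155 + 55*(-57*(-21))) = 17*(1155 + 55*1197) = 17*(1155 + 65835) = 17*66990 = 1138830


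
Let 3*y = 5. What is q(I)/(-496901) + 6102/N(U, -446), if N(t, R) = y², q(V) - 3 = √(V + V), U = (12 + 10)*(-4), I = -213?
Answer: 27288809043/12422525 - I*√426/496901 ≈ 2196.7 - 4.1537e-5*I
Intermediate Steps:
U = -88 (U = 22*(-4) = -88)
y = 5/3 (y = (⅓)*5 = 5/3 ≈ 1.6667)
q(V) = 3 + √2*√V (q(V) = 3 + √(V + V) = 3 + √(2*V) = 3 + √2*√V)
N(t, R) = 25/9 (N(t, R) = (5/3)² = 25/9)
q(I)/(-496901) + 6102/N(U, -446) = (3 + √2*√(-213))/(-496901) + 6102/(25/9) = (3 + √2*(I*√213))*(-1/496901) + 6102*(9/25) = (3 + I*√426)*(-1/496901) + 54918/25 = (-3/496901 - I*√426/496901) + 54918/25 = 27288809043/12422525 - I*√426/496901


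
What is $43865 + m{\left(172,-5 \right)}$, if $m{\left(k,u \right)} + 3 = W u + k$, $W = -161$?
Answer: $44839$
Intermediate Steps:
$m{\left(k,u \right)} = -3 + k - 161 u$ ($m{\left(k,u \right)} = -3 + \left(- 161 u + k\right) = -3 + \left(k - 161 u\right) = -3 + k - 161 u$)
$43865 + m{\left(172,-5 \right)} = 43865 - -974 = 43865 + \left(-3 + 172 + 805\right) = 43865 + 974 = 44839$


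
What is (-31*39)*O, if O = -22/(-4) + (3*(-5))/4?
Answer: -8463/4 ≈ -2115.8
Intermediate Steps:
O = 7/4 (O = -22*(-1/4) - 15*1/4 = 11/2 - 15/4 = 7/4 ≈ 1.7500)
(-31*39)*O = -31*39*(7/4) = -1209*7/4 = -8463/4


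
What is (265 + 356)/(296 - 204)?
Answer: 27/4 ≈ 6.7500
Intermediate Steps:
(265 + 356)/(296 - 204) = 621/92 = 621*(1/92) = 27/4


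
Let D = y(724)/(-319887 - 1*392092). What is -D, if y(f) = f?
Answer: 724/711979 ≈ 0.0010169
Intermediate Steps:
D = -724/711979 (D = 724/(-319887 - 1*392092) = 724/(-319887 - 392092) = 724/(-711979) = 724*(-1/711979) = -724/711979 ≈ -0.0010169)
-D = -1*(-724/711979) = 724/711979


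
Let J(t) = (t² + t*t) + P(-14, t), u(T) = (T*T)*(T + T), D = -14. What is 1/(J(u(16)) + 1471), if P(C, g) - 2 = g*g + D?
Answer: 1/201328051 ≈ 4.9670e-9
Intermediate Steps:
P(C, g) = -12 + g² (P(C, g) = 2 + (g*g - 14) = 2 + (g² - 14) = 2 + (-14 + g²) = -12 + g²)
u(T) = 2*T³ (u(T) = T²*(2*T) = 2*T³)
J(t) = -12 + 3*t² (J(t) = (t² + t*t) + (-12 + t²) = (t² + t²) + (-12 + t²) = 2*t² + (-12 + t²) = -12 + 3*t²)
1/(J(u(16)) + 1471) = 1/((-12 + 3*(2*16³)²) + 1471) = 1/((-12 + 3*(2*4096)²) + 1471) = 1/((-12 + 3*8192²) + 1471) = 1/((-12 + 3*67108864) + 1471) = 1/((-12 + 201326592) + 1471) = 1/(201326580 + 1471) = 1/201328051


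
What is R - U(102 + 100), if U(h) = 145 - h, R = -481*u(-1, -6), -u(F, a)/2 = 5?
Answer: 4867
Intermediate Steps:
u(F, a) = -10 (u(F, a) = -2*5 = -10)
R = 4810 (R = -481*(-10) = 4810)
R - U(102 + 100) = 4810 - (145 - (102 + 100)) = 4810 - (145 - 1*202) = 4810 - (145 - 202) = 4810 - 1*(-57) = 4810 + 57 = 4867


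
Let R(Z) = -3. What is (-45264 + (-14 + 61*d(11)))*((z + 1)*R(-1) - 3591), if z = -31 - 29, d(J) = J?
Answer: 152288298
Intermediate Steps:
z = -60
(-45264 + (-14 + 61*d(11)))*((z + 1)*R(-1) - 3591) = (-45264 + (-14 + 61*11))*((-60 + 1)*(-3) - 3591) = (-45264 + (-14 + 671))*(-59*(-3) - 3591) = (-45264 + 657)*(177 - 3591) = -44607*(-3414) = 152288298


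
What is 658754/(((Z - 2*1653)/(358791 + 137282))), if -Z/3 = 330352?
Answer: -163395036521/497181 ≈ -3.2864e+5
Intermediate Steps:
Z = -991056 (Z = -3*330352 = -991056)
658754/(((Z - 2*1653)/(358791 + 137282))) = 658754/(((-991056 - 2*1653)/(358791 + 137282))) = 658754/(((-991056 - 3306)/496073)) = 658754/((-994362*1/496073)) = 658754/(-994362/496073) = 658754*(-496073/994362) = -163395036521/497181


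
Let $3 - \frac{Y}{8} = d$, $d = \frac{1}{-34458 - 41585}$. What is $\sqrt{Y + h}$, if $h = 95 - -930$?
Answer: $\frac{3 \sqrt{673986979105}}{76043} \approx 32.388$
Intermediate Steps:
$d = - \frac{1}{76043}$ ($d = \frac{1}{-76043} = - \frac{1}{76043} \approx -1.315 \cdot 10^{-5}$)
$Y = \frac{1825040}{76043}$ ($Y = 24 - - \frac{8}{76043} = 24 + \frac{8}{76043} = \frac{1825040}{76043} \approx 24.0$)
$h = 1025$ ($h = 95 + 930 = 1025$)
$\sqrt{Y + h} = \sqrt{\frac{1825040}{76043} + 1025} = \sqrt{\frac{79769115}{76043}} = \frac{3 \sqrt{673986979105}}{76043}$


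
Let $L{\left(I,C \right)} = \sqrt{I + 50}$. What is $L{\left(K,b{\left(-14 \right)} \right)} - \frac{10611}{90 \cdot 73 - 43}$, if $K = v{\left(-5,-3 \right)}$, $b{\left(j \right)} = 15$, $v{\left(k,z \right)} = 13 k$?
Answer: $- \frac{10611}{6527} + i \sqrt{15} \approx -1.6257 + 3.873 i$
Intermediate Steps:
$K = -65$ ($K = 13 \left(-5\right) = -65$)
$L{\left(I,C \right)} = \sqrt{50 + I}$
$L{\left(K,b{\left(-14 \right)} \right)} - \frac{10611}{90 \cdot 73 - 43} = \sqrt{50 - 65} - \frac{10611}{90 \cdot 73 - 43} = \sqrt{-15} - \frac{10611}{6570 - 43} = i \sqrt{15} - \frac{10611}{6527} = - \frac{10611}{6527} + i \sqrt{15}$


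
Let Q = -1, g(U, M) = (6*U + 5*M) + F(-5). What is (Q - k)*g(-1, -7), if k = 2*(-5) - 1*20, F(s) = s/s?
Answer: -1160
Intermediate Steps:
F(s) = 1
g(U, M) = 1 + 5*M + 6*U (g(U, M) = (6*U + 5*M) + 1 = (5*M + 6*U) + 1 = 1 + 5*M + 6*U)
k = -30 (k = -10 - 20 = -30)
(Q - k)*g(-1, -7) = (-1 - 1*(-30))*(1 + 5*(-7) + 6*(-1)) = (-1 + 30)*(1 - 35 - 6) = 29*(-40) = -1160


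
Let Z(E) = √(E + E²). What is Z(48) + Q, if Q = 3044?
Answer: 3044 + 28*√3 ≈ 3092.5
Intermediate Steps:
Z(48) + Q = √(48*(1 + 48)) + 3044 = √(48*49) + 3044 = √2352 + 3044 = 28*√3 + 3044 = 3044 + 28*√3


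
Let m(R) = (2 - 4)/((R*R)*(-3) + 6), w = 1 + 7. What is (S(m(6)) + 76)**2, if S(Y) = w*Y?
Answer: 15085456/2601 ≈ 5799.9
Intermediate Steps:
w = 8
m(R) = -2/(6 - 3*R**2) (m(R) = -2/(R**2*(-3) + 6) = -2/(-3*R**2 + 6) = -2/(6 - 3*R**2))
S(Y) = 8*Y
(S(m(6)) + 76)**2 = (8*(2/(3*(-2 + 6**2))) + 76)**2 = (8*(2/(3*(-2 + 36))) + 76)**2 = (8*((2/3)/34) + 76)**2 = (8*((2/3)*(1/34)) + 76)**2 = (8*(1/51) + 76)**2 = (8/51 + 76)**2 = (3884/51)**2 = 15085456/2601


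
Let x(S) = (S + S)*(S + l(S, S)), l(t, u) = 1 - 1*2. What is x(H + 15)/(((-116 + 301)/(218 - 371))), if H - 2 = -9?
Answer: -17136/185 ≈ -92.627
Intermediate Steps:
l(t, u) = -1 (l(t, u) = 1 - 2 = -1)
H = -7 (H = 2 - 9 = -7)
x(S) = 2*S*(-1 + S) (x(S) = (S + S)*(S - 1) = (2*S)*(-1 + S) = 2*S*(-1 + S))
x(H + 15)/(((-116 + 301)/(218 - 371))) = (2*(-7 + 15)*(-1 + (-7 + 15)))/(((-116 + 301)/(218 - 371))) = (2*8*(-1 + 8))/((185/(-153))) = (2*8*7)/((185*(-1/153))) = 112/(-185/153) = 112*(-153/185) = -17136/185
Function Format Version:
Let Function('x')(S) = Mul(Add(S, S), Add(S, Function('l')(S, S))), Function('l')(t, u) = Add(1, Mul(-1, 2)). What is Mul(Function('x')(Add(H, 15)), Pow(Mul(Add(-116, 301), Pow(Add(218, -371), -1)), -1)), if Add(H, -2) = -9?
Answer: Rational(-17136, 185) ≈ -92.627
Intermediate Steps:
Function('l')(t, u) = -1 (Function('l')(t, u) = Add(1, -2) = -1)
H = -7 (H = Add(2, -9) = -7)
Function('x')(S) = Mul(2, S, Add(-1, S)) (Function('x')(S) = Mul(Add(S, S), Add(S, -1)) = Mul(Mul(2, S), Add(-1, S)) = Mul(2, S, Add(-1, S)))
Mul(Function('x')(Add(H, 15)), Pow(Mul(Add(-116, 301), Pow(Add(218, -371), -1)), -1)) = Mul(Mul(2, Add(-7, 15), Add(-1, Add(-7, 15))), Pow(Mul(Add(-116, 301), Pow(Add(218, -371), -1)), -1)) = Mul(Mul(2, 8, Add(-1, 8)), Pow(Mul(185, Pow(-153, -1)), -1)) = Mul(Mul(2, 8, 7), Pow(Mul(185, Rational(-1, 153)), -1)) = Mul(112, Pow(Rational(-185, 153), -1)) = Mul(112, Rational(-153, 185)) = Rational(-17136, 185)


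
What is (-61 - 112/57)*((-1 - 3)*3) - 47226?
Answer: -882938/19 ≈ -46470.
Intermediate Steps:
(-61 - 112/57)*((-1 - 3)*3) - 47226 = (-61 - 112*1/57)*(-4*3) - 47226 = (-61 - 112/57)*(-12) - 47226 = -3589/57*(-12) - 47226 = 14356/19 - 47226 = -882938/19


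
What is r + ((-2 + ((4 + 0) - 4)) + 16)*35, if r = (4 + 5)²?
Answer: 571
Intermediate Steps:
r = 81 (r = 9² = 81)
r + ((-2 + ((4 + 0) - 4)) + 16)*35 = 81 + ((-2 + ((4 + 0) - 4)) + 16)*35 = 81 + ((-2 + (4 - 4)) + 16)*35 = 81 + ((-2 + 0) + 16)*35 = 81 + (-2 + 16)*35 = 81 + 14*35 = 81 + 490 = 571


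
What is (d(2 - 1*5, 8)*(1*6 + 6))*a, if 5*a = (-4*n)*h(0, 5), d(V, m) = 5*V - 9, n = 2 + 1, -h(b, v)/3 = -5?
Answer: 10368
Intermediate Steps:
h(b, v) = 15 (h(b, v) = -3*(-5) = 15)
n = 3
d(V, m) = -9 + 5*V
a = -36 (a = (-4*3*15)/5 = (-12*15)/5 = (⅕)*(-180) = -36)
(d(2 - 1*5, 8)*(1*6 + 6))*a = ((-9 + 5*(2 - 1*5))*(1*6 + 6))*(-36) = ((-9 + 5*(2 - 5))*(6 + 6))*(-36) = ((-9 + 5*(-3))*12)*(-36) = ((-9 - 15)*12)*(-36) = -24*12*(-36) = -288*(-36) = 10368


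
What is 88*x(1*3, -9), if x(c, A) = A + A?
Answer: -1584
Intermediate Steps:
x(c, A) = 2*A
88*x(1*3, -9) = 88*(2*(-9)) = 88*(-18) = -1584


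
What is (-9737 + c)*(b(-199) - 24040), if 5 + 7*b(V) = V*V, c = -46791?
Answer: 7274249152/7 ≈ 1.0392e+9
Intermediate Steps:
b(V) = -5/7 + V**2/7 (b(V) = -5/7 + (V*V)/7 = -5/7 + V**2/7)
(-9737 + c)*(b(-199) - 24040) = (-9737 - 46791)*((-5/7 + (1/7)*(-199)**2) - 24040) = -56528*((-5/7 + (1/7)*39601) - 24040) = -56528*((-5/7 + 39601/7) - 24040) = -56528*(39596/7 - 24040) = -56528*(-128684/7) = 7274249152/7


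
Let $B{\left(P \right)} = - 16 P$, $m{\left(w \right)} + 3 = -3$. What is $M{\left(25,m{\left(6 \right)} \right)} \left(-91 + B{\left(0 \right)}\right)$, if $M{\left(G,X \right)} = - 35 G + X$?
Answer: $80171$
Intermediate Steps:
$m{\left(w \right)} = -6$ ($m{\left(w \right)} = -3 - 3 = -6$)
$M{\left(G,X \right)} = X - 35 G$
$M{\left(25,m{\left(6 \right)} \right)} \left(-91 + B{\left(0 \right)}\right) = \left(-6 - 875\right) \left(-91 - 0\right) = \left(-6 - 875\right) \left(-91 + 0\right) = \left(-881\right) \left(-91\right) = 80171$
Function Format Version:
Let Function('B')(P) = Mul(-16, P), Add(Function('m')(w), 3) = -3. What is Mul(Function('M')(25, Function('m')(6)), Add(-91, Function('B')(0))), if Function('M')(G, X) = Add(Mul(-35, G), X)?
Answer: 80171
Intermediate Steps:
Function('m')(w) = -6 (Function('m')(w) = Add(-3, -3) = -6)
Function('M')(G, X) = Add(X, Mul(-35, G))
Mul(Function('M')(25, Function('m')(6)), Add(-91, Function('B')(0))) = Mul(Add(-6, Mul(-35, 25)), Add(-91, Mul(-16, 0))) = Mul(Add(-6, -875), Add(-91, 0)) = Mul(-881, -91) = 80171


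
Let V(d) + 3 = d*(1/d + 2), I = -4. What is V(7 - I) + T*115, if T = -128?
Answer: -14700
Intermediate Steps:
V(d) = -3 + d*(2 + 1/d) (V(d) = -3 + d*(1/d + 2) = -3 + d*(2 + 1/d))
V(7 - I) + T*115 = (-2 + 2*(7 - 1*(-4))) - 128*115 = (-2 + 2*(7 + 4)) - 14720 = (-2 + 2*11) - 14720 = (-2 + 22) - 14720 = 20 - 14720 = -14700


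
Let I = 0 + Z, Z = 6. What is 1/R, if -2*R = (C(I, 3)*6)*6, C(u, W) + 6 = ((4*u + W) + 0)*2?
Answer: -1/864 ≈ -0.0011574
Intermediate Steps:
I = 6 (I = 0 + 6 = 6)
C(u, W) = -6 + 2*W + 8*u (C(u, W) = -6 + ((4*u + W) + 0)*2 = -6 + ((W + 4*u) + 0)*2 = -6 + (W + 4*u)*2 = -6 + (2*W + 8*u) = -6 + 2*W + 8*u)
R = -864 (R = -(-6 + 2*3 + 8*6)*6*6/2 = -(-6 + 6 + 48)*6*6/2 = -48*6*6/2 = -144*6 = -½*1728 = -864)
1/R = 1/(-864) = -1/864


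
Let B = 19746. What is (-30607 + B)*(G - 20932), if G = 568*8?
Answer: 177990068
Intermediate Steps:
G = 4544
(-30607 + B)*(G - 20932) = (-30607 + 19746)*(4544 - 20932) = -10861*(-16388) = 177990068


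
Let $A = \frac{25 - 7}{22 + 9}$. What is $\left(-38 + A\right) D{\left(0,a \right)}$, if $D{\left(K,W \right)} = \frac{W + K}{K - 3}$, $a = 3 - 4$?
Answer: $- \frac{1160}{93} \approx -12.473$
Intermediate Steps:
$A = \frac{18}{31} \approx 0.58065$
$a = -1$ ($a = 3 - 4 = -1$)
$D{\left(K,W \right)} = \frac{K + W}{-3 + K}$
$\left(-38 + A\right) D{\left(0,a \right)} = \left(-38 + \frac{18}{31}\right) \frac{0 - 1}{-3 + 0} = - \frac{1160 \frac{1}{-3} \left(-1\right)}{31} = - \frac{1160 \left(\left(- \frac{1}{3}\right) \left(-1\right)\right)}{31} = \left(- \frac{1160}{31}\right) \frac{1}{3} = - \frac{1160}{93}$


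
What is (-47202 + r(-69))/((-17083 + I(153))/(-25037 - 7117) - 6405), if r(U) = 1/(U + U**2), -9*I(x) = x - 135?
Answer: 51602925439/7001595690 ≈ 7.3702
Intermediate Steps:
I(x) = 15 - x/9 (I(x) = -(x - 135)/9 = -(-135 + x)/9 = 15 - x/9)
(-47202 + r(-69))/((-17083 + I(153))/(-25037 - 7117) - 6405) = (-47202 + 1/((-69)*(1 - 69)))/((-17083 + (15 - 1/9*153))/(-25037 - 7117) - 6405) = (-47202 - 1/69/(-68))/((-17083 + (15 - 17))/(-32154) - 6405) = (-47202 - 1/69*(-1/68))/((-17083 - 2)*(-1/32154) - 6405) = (-47202 + 1/4692)/(-17085*(-1/32154) - 6405) = -221471783/(4692*(5695/10718 - 6405)) = -221471783/(4692*(-68643095/10718)) = -221471783/4692*(-10718/68643095) = 51602925439/7001595690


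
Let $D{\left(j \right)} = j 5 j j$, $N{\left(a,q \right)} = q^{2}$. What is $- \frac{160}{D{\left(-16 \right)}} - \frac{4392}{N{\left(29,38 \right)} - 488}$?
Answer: $- \frac{140305}{30592} \approx -4.5863$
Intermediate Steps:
$D{\left(j \right)} = 5 j^{3}$ ($D{\left(j \right)} = 5 j j j = 5 j^{2} j = 5 j^{3}$)
$- \frac{160}{D{\left(-16 \right)}} - \frac{4392}{N{\left(29,38 \right)} - 488} = - \frac{160}{5 \left(-16\right)^{3}} - \frac{4392}{38^{2} - 488} = - \frac{160}{5 \left(-4096\right)} - \frac{4392}{1444 - 488} = - \frac{160}{-20480} - \frac{4392}{956} = \left(-160\right) \left(- \frac{1}{20480}\right) - \frac{1098}{239} = \frac{1}{128} - \frac{1098}{239} = - \frac{140305}{30592}$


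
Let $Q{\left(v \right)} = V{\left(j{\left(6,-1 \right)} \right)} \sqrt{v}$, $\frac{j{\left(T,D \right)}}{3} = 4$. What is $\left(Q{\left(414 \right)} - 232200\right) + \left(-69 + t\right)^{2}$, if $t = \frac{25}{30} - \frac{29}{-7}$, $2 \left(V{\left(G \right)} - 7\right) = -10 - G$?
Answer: $- \frac{402370079}{1764} - 12 \sqrt{46} \approx -2.2818 \cdot 10^{5}$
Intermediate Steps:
$j{\left(T,D \right)} = 12$ ($j{\left(T,D \right)} = 3 \cdot 4 = 12$)
$V{\left(G \right)} = 2 - \frac{G}{2}$ ($V{\left(G \right)} = 7 + \frac{-10 - G}{2} = 7 - \left(5 + \frac{G}{2}\right) = 2 - \frac{G}{2}$)
$t = \frac{209}{42}$ ($t = 25 \cdot \frac{1}{30} - - \frac{29}{7} = \frac{5}{6} + \frac{29}{7} = \frac{209}{42} \approx 4.9762$)
$Q{\left(v \right)} = - 4 \sqrt{v}$ ($Q{\left(v \right)} = \left(2 - 6\right) \sqrt{v} = - 4 \sqrt{v}$)
$\left(Q{\left(414 \right)} - 232200\right) + \left(-69 + t\right)^{2} = \left(- 4 \sqrt{414} - 232200\right) + \left(-69 + \frac{209}{42}\right)^{2} = \left(- 4 \cdot 3 \sqrt{46} - 232200\right) + \left(- \frac{2689}{42}\right)^{2} = \left(- 12 \sqrt{46} - 232200\right) + \frac{7230721}{1764} = \left(-232200 - 12 \sqrt{46}\right) + \frac{7230721}{1764} = - \frac{402370079}{1764} - 12 \sqrt{46}$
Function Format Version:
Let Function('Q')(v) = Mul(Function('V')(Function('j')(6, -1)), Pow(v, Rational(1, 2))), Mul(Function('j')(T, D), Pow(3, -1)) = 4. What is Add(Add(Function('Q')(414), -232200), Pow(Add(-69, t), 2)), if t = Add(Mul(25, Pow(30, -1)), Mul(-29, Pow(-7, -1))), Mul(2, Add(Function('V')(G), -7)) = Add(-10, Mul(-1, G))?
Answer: Add(Rational(-402370079, 1764), Mul(-12, Pow(46, Rational(1, 2)))) ≈ -2.2818e+5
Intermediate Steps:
Function('j')(T, D) = 12 (Function('j')(T, D) = Mul(3, 4) = 12)
Function('V')(G) = Add(2, Mul(Rational(-1, 2), G)) (Function('V')(G) = Add(7, Mul(Rational(1, 2), Add(-10, Mul(-1, G)))) = Add(7, Add(-5, Mul(Rational(-1, 2), G))) = Add(2, Mul(Rational(-1, 2), G)))
t = Rational(209, 42) (t = Add(Mul(25, Rational(1, 30)), Mul(-29, Rational(-1, 7))) = Add(Rational(5, 6), Rational(29, 7)) = Rational(209, 42) ≈ 4.9762)
Function('Q')(v) = Mul(-4, Pow(v, Rational(1, 2))) (Function('Q')(v) = Mul(Add(2, Mul(Rational(-1, 2), 12)), Pow(v, Rational(1, 2))) = Mul(Add(2, -6), Pow(v, Rational(1, 2))) = Mul(-4, Pow(v, Rational(1, 2))))
Add(Add(Function('Q')(414), -232200), Pow(Add(-69, t), 2)) = Add(Add(Mul(-4, Pow(414, Rational(1, 2))), -232200), Pow(Add(-69, Rational(209, 42)), 2)) = Add(Add(Mul(-4, Mul(3, Pow(46, Rational(1, 2)))), -232200), Pow(Rational(-2689, 42), 2)) = Add(Add(Mul(-12, Pow(46, Rational(1, 2))), -232200), Rational(7230721, 1764)) = Add(Add(-232200, Mul(-12, Pow(46, Rational(1, 2)))), Rational(7230721, 1764)) = Add(Rational(-402370079, 1764), Mul(-12, Pow(46, Rational(1, 2))))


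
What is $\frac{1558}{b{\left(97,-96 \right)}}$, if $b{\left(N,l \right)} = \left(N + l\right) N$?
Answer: $\frac{1558}{97} \approx 16.062$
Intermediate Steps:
$b{\left(N,l \right)} = N \left(N + l\right)$
$\frac{1558}{b{\left(97,-96 \right)}} = \frac{1558}{97 \left(97 - 96\right)} = \frac{1558}{97 \cdot 1} = \frac{1558}{97}$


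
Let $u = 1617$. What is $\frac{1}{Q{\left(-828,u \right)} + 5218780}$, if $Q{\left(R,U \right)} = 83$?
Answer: $\frac{1}{5218863} \approx 1.9161 \cdot 10^{-7}$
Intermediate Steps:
$\frac{1}{Q{\left(-828,u \right)} + 5218780} = \frac{1}{83 + 5218780} = \frac{1}{5218863}$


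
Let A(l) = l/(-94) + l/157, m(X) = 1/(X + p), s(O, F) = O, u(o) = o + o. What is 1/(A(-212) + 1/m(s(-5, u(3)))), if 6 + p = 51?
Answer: 7379/301838 ≈ 0.024447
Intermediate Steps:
u(o) = 2*o
p = 45 (p = -6 + 51 = 45)
m(X) = 1/(45 + X) (m(X) = 1/(X + 45) = 1/(45 + X))
A(l) = -63*l/14758 (A(l) = l*(-1/94) + l*(1/157) = -l/94 + l/157 = -63*l/14758)
1/(A(-212) + 1/m(s(-5, u(3)))) = 1/(-63/14758*(-212) + 1/(1/(45 - 5))) = 1/(6678/7379 + 1/(1/40)) = 1/(6678/7379 + 40) = 1/(301838/7379) = 7379/301838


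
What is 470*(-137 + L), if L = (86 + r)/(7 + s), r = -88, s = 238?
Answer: -3155298/49 ≈ -64394.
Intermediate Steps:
L = -2/245 (L = (86 - 88)/(7 + 238) = -2/245 ≈ -0.0081633)
470*(-137 + L) = 470*(-137 - 2/245) = 470*(-33567/245) = -3155298/49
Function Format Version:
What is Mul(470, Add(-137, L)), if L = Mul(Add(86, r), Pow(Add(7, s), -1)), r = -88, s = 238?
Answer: Rational(-3155298, 49) ≈ -64394.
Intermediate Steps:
L = Rational(-2, 245) (L = Mul(Add(86, -88), Pow(Add(7, 238), -1)) = Mul(-2, Pow(245, -1)) = Mul(-2, Rational(1, 245)) = Rational(-2, 245) ≈ -0.0081633)
Mul(470, Add(-137, L)) = Mul(470, Add(-137, Rational(-2, 245))) = Mul(470, Rational(-33567, 245)) = Rational(-3155298, 49)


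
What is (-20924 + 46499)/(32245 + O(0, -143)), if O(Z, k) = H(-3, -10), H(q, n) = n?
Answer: 1705/2149 ≈ 0.79339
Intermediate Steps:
O(Z, k) = -10
(-20924 + 46499)/(32245 + O(0, -143)) = (-20924 + 46499)/(32245 - 10) = 25575/32235 = 25575*(1/32235) = 1705/2149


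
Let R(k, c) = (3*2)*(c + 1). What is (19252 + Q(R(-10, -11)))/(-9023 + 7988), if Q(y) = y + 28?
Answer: -3844/207 ≈ -18.570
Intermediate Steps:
R(k, c) = 6 + 6*c (R(k, c) = 6*(1 + c) = 6 + 6*c)
Q(y) = 28 + y
(19252 + Q(R(-10, -11)))/(-9023 + 7988) = (19252 + (28 + (6 + 6*(-11))))/(-9023 + 7988) = (19252 + (28 + (6 - 66)))/(-1035) = (19252 + (28 - 60))*(-1/1035) = (19252 - 32)*(-1/1035) = 19220*(-1/1035) = -3844/207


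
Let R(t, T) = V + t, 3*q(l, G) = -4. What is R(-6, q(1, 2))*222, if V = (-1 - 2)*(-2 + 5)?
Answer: -3330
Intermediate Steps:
V = -9 (V = -3*3 = -9)
q(l, G) = -4/3 (q(l, G) = (⅓)*(-4) = -4/3)
R(t, T) = -9 + t
R(-6, q(1, 2))*222 = (-9 - 6)*222 = -15*222 = -3330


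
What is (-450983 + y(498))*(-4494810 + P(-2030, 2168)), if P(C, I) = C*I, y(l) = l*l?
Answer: 1805670737150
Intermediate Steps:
y(l) = l²
(-450983 + y(498))*(-4494810 + P(-2030, 2168)) = (-450983 + 498²)*(-4494810 - 2030*2168) = (-450983 + 248004)*(-4494810 - 4401040) = -202979*(-8895850) = 1805670737150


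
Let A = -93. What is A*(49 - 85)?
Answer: 3348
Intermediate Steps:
A*(49 - 85) = -93*(49 - 85) = -93*(-36) = 3348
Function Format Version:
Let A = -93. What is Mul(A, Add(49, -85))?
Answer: 3348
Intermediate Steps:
Mul(A, Add(49, -85)) = Mul(-93, Add(49, -85)) = Mul(-93, -36) = 3348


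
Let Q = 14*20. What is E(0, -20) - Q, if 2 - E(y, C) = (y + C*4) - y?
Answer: -198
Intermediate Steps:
E(y, C) = 2 - 4*C (E(y, C) = 2 - ((y + C*4) - y) = 2 - ((y + 4*C) - y) = 2 - 4*C)
Q = 280
E(0, -20) - Q = (2 - 4*(-20)) - 1*280 = (2 + 80) - 280 = 82 - 280 = -198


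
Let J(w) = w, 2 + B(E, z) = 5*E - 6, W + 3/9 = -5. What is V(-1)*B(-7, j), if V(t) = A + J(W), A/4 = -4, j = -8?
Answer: 2752/3 ≈ 917.33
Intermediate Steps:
W = -16/3 (W = -1/3 - 5 = -16/3 ≈ -5.3333)
B(E, z) = -8 + 5*E (B(E, z) = -2 + (5*E - 6) = -2 + (-6 + 5*E) = -8 + 5*E)
A = -16 (A = 4*(-4) = -16)
V(t) = -64/3 (V(t) = -16 - 16/3 = -64/3)
V(-1)*B(-7, j) = -64*(-8 + 5*(-7))/3 = -64*(-8 - 35)/3 = -64/3*(-43) = 2752/3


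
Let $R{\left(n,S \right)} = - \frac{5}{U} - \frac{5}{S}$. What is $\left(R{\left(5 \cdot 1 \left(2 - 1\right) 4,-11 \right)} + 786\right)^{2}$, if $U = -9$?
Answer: $\frac{6070591396}{9801} \approx 6.1939 \cdot 10^{5}$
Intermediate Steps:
$R{\left(n,S \right)} = \frac{5}{9} - \frac{5}{S}$ ($R{\left(n,S \right)} = - \frac{5}{-9} - \frac{5}{S} = \left(-5\right) \left(- \frac{1}{9}\right) - \frac{5}{S} = \frac{5}{9} - \frac{5}{S}$)
$\left(R{\left(5 \cdot 1 \left(2 - 1\right) 4,-11 \right)} + 786\right)^{2} = \left(\left(\frac{5}{9} - \frac{5}{-11}\right) + 786\right)^{2} = \left(\left(\frac{5}{9} - - \frac{5}{11}\right) + 786\right)^{2} = \left(\left(\frac{5}{9} + \frac{5}{11}\right) + 786\right)^{2} = \left(\frac{100}{99} + 786\right)^{2} = \left(\frac{77914}{99}\right)^{2} = \frac{6070591396}{9801}$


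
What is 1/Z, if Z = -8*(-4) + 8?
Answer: 1/40 ≈ 0.025000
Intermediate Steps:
Z = 40 (Z = 32 + 8 = 40)
1/Z = 1/40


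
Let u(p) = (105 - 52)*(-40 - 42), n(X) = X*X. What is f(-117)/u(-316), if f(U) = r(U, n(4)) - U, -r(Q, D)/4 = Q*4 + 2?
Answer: -1981/4346 ≈ -0.45582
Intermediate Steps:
n(X) = X²
r(Q, D) = -8 - 16*Q (r(Q, D) = -4*(Q*4 + 2) = -4*(4*Q + 2) = -4*(2 + 4*Q) = -8 - 16*Q)
u(p) = -4346 (u(p) = 53*(-82) = -4346)
f(U) = -8 - 17*U (f(U) = (-8 - 16*U) - U = -8 - 17*U)
f(-117)/u(-316) = (-8 - 17*(-117))/(-4346) = (-8 + 1989)*(-1/4346) = 1981*(-1/4346) = -1981/4346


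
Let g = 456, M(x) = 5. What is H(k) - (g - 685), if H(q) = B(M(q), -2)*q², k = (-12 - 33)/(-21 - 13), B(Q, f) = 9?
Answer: 282949/1156 ≈ 244.77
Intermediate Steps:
k = 45/34 (k = -45/(-34) = -45*(-1/34) = 45/34 ≈ 1.3235)
H(q) = 9*q²
H(k) - (g - 685) = 9*(45/34)² - (456 - 685) = 9*(2025/1156) - 1*(-229) = 18225/1156 + 229 = 282949/1156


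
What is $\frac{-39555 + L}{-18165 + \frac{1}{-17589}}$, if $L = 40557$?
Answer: $- \frac{8812089}{159752093} \approx -0.055161$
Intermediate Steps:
$\frac{-39555 + L}{-18165 + \frac{1}{-17589}} = \frac{-39555 + 40557}{-18165 + \frac{1}{-17589}} = \frac{1002}{-18165 - \frac{1}{17589}} = \frac{1002}{- \frac{319504186}{17589}} = 1002 \left(- \frac{17589}{319504186}\right) = - \frac{8812089}{159752093}$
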